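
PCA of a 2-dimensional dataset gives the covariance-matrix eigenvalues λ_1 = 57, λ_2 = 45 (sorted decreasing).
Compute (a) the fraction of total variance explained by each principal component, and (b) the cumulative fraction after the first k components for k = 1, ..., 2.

Step 1 — total variance = trace(Sigma) = Σ λ_i = 57 + 45 = 102.

Step 2 — fraction explained by component i = λ_i / Σ λ:
  PC1: 57/102 = 0.5588
  PC2: 45/102 = 0.4412

Step 3 — cumulative fraction after k components = (λ_1 + ... + λ_k) / Σ λ:
  k = 1: 57/102 = 0.5588
  k = 2: (57 + 45)/102 = 102/102 = 1

Summary (fraction, with percent):

explained: PC1 0.5588 (55.88%), PC2 0.4412 (44.12%);  cumulative: 0.5588, 1


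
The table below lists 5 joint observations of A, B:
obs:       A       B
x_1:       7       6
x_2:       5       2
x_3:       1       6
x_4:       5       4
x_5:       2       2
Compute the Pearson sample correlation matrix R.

Step 1 — column means:
  mean(A) = (7 + 5 + 1 + 5 + 2) / 5 = 20/5 = 4
  mean(B) = (6 + 2 + 6 + 4 + 2) / 5 = 20/5 = 4

Step 2 — sample variances and covariances s[i,j] = (1/(n-1)) · Σ_k (x_{k,i} - mean_i) · (x_{k,j} - mean_j), with n-1 = 4:
  s[A,A] = ((3)·(3) + (1)·(1) + (-3)·(-3) + (1)·(1) + (-2)·(-2)) / 4 = 24/4 = 6
  s[A,B] = ((3)·(2) + (1)·(-2) + (-3)·(2) + (1)·(0) + (-2)·(-2)) / 4 = 2/4 = 0.5
  s[B,B] = ((2)·(2) + (-2)·(-2) + (2)·(2) + (0)·(0) + (-2)·(-2)) / 4 = 16/4 = 4
  Sample standard deviations s_i = √(s[i,i]):
  s(A) = √(6) = 2.4495
  s(B) = √(4) = 2

Step 3 — r_{ij} = s_{ij} / (s_i · s_j):
  r[A,A] = 1 (diagonal).
  r[A,B] = 0.5 / (2.4495 · 2) = 0.5 / 4.899 = 0.1021
  r[B,B] = 1 (diagonal).

R is symmetric with unit diagonal. Assembling:

R = [[1, 0.1021],
 [0.1021, 1]]


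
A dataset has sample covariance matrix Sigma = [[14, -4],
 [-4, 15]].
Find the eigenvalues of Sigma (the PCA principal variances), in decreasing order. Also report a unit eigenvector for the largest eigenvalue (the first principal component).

Step 1 — characteristic polynomial of 2×2 Sigma:
  det(Sigma - λI) = λ² - trace · λ + det = 0.
  trace = 14 + 15 = 29, det = 14·15 - (-4)² = 194.
Step 2 — discriminant:
  Δ = trace² - 4·det = 841 - 776 = 65.
Step 3 — eigenvalues:
  λ = (trace ± √Δ)/2 = (29 ± 8.0623)/2,
  λ_1 = 18.5311,  λ_2 = 10.4689.

Step 4 — unit eigenvector for λ_1: solve (Sigma - λ_1 I)v = 0. First row:
  (14 - 18.5311)·v_x + (-4)·v_y = 0, i.e. (-4.5311)·v_x + (-4)·v_y = 0,
  so v ∝ (b, λ_1 - a) = (-4, 4.5311); multiply by -1 so the first entry is positive: u = (4, -4.5311).
  ||u|| = √((4)² + (-4.5311)²) = √(36.5311) ≈ 6.0441,
  v_1 = u/||u|| ≈ (0.6618, -0.7497) (||v_1|| = 1).

λ_1 = 18.5311,  λ_2 = 10.4689;  v_1 ≈ (0.6618, -0.7497)


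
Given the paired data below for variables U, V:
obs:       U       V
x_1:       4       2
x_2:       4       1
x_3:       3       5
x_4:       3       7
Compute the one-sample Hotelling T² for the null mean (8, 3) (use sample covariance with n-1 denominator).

Step 1 — sample mean vector:
  mean(U) = (4 + 4 + 3 + 3) / 4 = 14/4 = 3.5
  mean(V) = (2 + 1 + 5 + 7) / 4 = 15/4 = 3.75
  x̄ = (3.5, 3.75),  deviation x̄ - mu_0 = (3.5, 3.75) - (8, 3) = (-4.5, 0.75).

Step 2 — sample covariance matrix, S[i,j] = (1/(n-1)) · Σ_k (x_{k,i} - mean_i) · (x_{k,j} - mean_j), divisor n-1 = 3:
  S[U,U] = ((0.5)·(0.5) + (0.5)·(0.5) + (-0.5)·(-0.5) + (-0.5)·(-0.5)) / 3 = 1/3 = 0.3333
  S[U,V] = ((0.5)·(-1.75) + (0.5)·(-2.75) + (-0.5)·(1.25) + (-0.5)·(3.25)) / 3 = -4.5/3 = -1.5
  S[V,V] = ((-1.75)·(-1.75) + (-2.75)·(-2.75) + (1.25)·(1.25) + (3.25)·(3.25)) / 3 = 22.75/3 = 7.5833
  S = [[0.3333, -1.5],
 [-1.5, 7.5833]].

Step 3 — invert S. det(S) = 0.3333·7.5833 - (-1.5)² = 0.2778.
  S^{-1} = (1/det) · [[d, -b], [-b, a]] = [[27.3, 5.4],
 [5.4, 1.2]].

Step 4 — quadratic form (x̄ - mu_0)^T · S^{-1} · (x̄ - mu_0):
  S^{-1} · (x̄ - mu_0) = (-118.8, -23.4),
  (x̄ - mu_0)^T · [...] = (-4.5)·(-118.8) + (0.75)·(-23.4) = 517.05.

Step 5 — scale by n: T² = 4 · 517.05 = 2068.2.

T² ≈ 2068.2


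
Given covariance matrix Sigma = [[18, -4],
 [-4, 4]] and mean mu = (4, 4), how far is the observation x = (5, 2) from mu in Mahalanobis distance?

Step 1 — centre the observation: (x - mu) = (1, -2).

Step 2 — invert Sigma. det(Sigma) = 18·4 - (-4)² = 56.
  Sigma^{-1} = (1/det) · [[d, -b], [-b, a]] = [[0.0714, 0.0714],
 [0.0714, 0.3214]].

Step 3 — form the quadratic (x - mu)^T · Sigma^{-1} · (x - mu):
  Sigma^{-1} · (x - mu) = (-0.0714, -0.5714).
  (x - mu)^T · [Sigma^{-1} · (x - mu)] = (1)·(-0.0714) + (-2)·(-0.5714) = 1.0714.

Step 4 — take square root: d = √(1.0714) ≈ 1.0351.

d(x, mu) = √(1.0714) ≈ 1.0351


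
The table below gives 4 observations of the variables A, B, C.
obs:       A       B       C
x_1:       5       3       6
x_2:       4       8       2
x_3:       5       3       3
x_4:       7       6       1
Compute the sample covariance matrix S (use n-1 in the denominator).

Step 1 — column means:
  mean(A) = (5 + 4 + 5 + 7) / 4 = 21/4 = 5.25
  mean(B) = (3 + 8 + 3 + 6) / 4 = 20/4 = 5
  mean(C) = (6 + 2 + 3 + 1) / 4 = 12/4 = 3

Step 2 — sample covariance S[i,j] = (1/(n-1)) · Σ_k (x_{k,i} - mean_i) · (x_{k,j} - mean_j), with n-1 = 3.
  S[A,A] = ((-0.25)·(-0.25) + (-1.25)·(-1.25) + (-0.25)·(-0.25) + (1.75)·(1.75)) / 3 = 4.75/3 = 1.5833
  S[A,B] = ((-0.25)·(-2) + (-1.25)·(3) + (-0.25)·(-2) + (1.75)·(1)) / 3 = -1/3 = -0.3333
  S[A,C] = ((-0.25)·(3) + (-1.25)·(-1) + (-0.25)·(0) + (1.75)·(-2)) / 3 = -3/3 = -1
  S[B,B] = ((-2)·(-2) + (3)·(3) + (-2)·(-2) + (1)·(1)) / 3 = 18/3 = 6
  S[B,C] = ((-2)·(3) + (3)·(-1) + (-2)·(0) + (1)·(-2)) / 3 = -11/3 = -3.6667
  S[C,C] = ((3)·(3) + (-1)·(-1) + (0)·(0) + (-2)·(-2)) / 3 = 14/3 = 4.6667

S is symmetric (S[j,i] = S[i,j]). Assembling:

S = [[1.5833, -0.3333, -1],
 [-0.3333, 6, -3.6667],
 [-1, -3.6667, 4.6667]]


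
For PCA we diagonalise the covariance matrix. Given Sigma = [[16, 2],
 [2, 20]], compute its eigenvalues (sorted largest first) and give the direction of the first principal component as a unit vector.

Step 1 — characteristic polynomial of 2×2 Sigma:
  det(Sigma - λI) = λ² - trace · λ + det = 0.
  trace = 16 + 20 = 36, det = 16·20 - (2)² = 316.
Step 2 — discriminant:
  Δ = trace² - 4·det = 1296 - 1264 = 32.
Step 3 — eigenvalues:
  λ = (trace ± √Δ)/2 = (36 ± 5.6569)/2,
  λ_1 = 20.8284,  λ_2 = 15.1716.

Step 4 — unit eigenvector for λ_1: solve (Sigma - λ_1 I)v = 0. First row:
  (16 - 20.8284)·v_x + (2)·v_y = 0, i.e. (-4.8284)·v_x + (2)·v_y = 0,
  so v ∝ (b, λ_1 - a) = (2, 4.8284) = u.
  ||u|| = √((2)² + (4.8284)²) = √(27.3137) ≈ 5.2263,
  v_1 = u/||u|| ≈ (0.3827, 0.9239) (||v_1|| = 1).

λ_1 = 20.8284,  λ_2 = 15.1716;  v_1 ≈ (0.3827, 0.9239)


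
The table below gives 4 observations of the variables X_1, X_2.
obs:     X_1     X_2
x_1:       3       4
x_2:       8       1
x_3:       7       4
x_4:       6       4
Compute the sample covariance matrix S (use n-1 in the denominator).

Step 1 — column means:
  mean(X_1) = (3 + 8 + 7 + 6) / 4 = 24/4 = 6
  mean(X_2) = (4 + 1 + 4 + 4) / 4 = 13/4 = 3.25

Step 2 — sample covariance S[i,j] = (1/(n-1)) · Σ_k (x_{k,i} - mean_i) · (x_{k,j} - mean_j), with n-1 = 3.
  S[X_1,X_1] = ((-3)·(-3) + (2)·(2) + (1)·(1) + (0)·(0)) / 3 = 14/3 = 4.6667
  S[X_1,X_2] = ((-3)·(0.75) + (2)·(-2.25) + (1)·(0.75) + (0)·(0.75)) / 3 = -6/3 = -2
  S[X_2,X_2] = ((0.75)·(0.75) + (-2.25)·(-2.25) + (0.75)·(0.75) + (0.75)·(0.75)) / 3 = 6.75/3 = 2.25

S is symmetric (S[j,i] = S[i,j]). Assembling:

S = [[4.6667, -2],
 [-2, 2.25]]


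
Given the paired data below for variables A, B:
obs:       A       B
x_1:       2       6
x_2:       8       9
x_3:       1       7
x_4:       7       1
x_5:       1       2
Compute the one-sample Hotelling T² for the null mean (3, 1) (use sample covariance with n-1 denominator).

Step 1 — sample mean vector:
  mean(A) = (2 + 8 + 1 + 7 + 1) / 5 = 19/5 = 3.8
  mean(B) = (6 + 9 + 7 + 1 + 2) / 5 = 25/5 = 5
  x̄ = (3.8, 5),  deviation x̄ - mu_0 = (3.8, 5) - (3, 1) = (0.8, 4).

Step 2 — sample covariance matrix, S[i,j] = (1/(n-1)) · Σ_k (x_{k,i} - mean_i) · (x_{k,j} - mean_j), divisor n-1 = 4:
  S[A,A] = ((-1.8)·(-1.8) + (4.2)·(4.2) + (-2.8)·(-2.8) + (3.2)·(3.2) + (-2.8)·(-2.8)) / 4 = 46.8/4 = 11.7
  S[A,B] = ((-1.8)·(1) + (4.2)·(4) + (-2.8)·(2) + (3.2)·(-4) + (-2.8)·(-3)) / 4 = 5/4 = 1.25
  S[B,B] = ((1)·(1) + (4)·(4) + (2)·(2) + (-4)·(-4) + (-3)·(-3)) / 4 = 46/4 = 11.5
  S = [[11.7, 1.25],
 [1.25, 11.5]].

Step 3 — invert S. det(S) = 11.7·11.5 - (1.25)² = 132.9875.
  S^{-1} = (1/det) · [[d, -b], [-b, a]] = [[0.0865, -0.0094],
 [-0.0094, 0.088]].

Step 4 — quadratic form (x̄ - mu_0)^T · S^{-1} · (x̄ - mu_0):
  S^{-1} · (x̄ - mu_0) = (0.0316, 0.3444),
  (x̄ - mu_0)^T · [...] = (0.8)·(0.0316) + (4)·(0.3444) = 1.4028.

Step 5 — scale by n: T² = 5 · 1.4028 = 7.0142.

T² ≈ 7.0142


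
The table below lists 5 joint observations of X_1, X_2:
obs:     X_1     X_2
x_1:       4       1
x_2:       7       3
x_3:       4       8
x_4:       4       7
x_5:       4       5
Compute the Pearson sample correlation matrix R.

Step 1 — column means:
  mean(X_1) = (4 + 7 + 4 + 4 + 4) / 5 = 23/5 = 4.6
  mean(X_2) = (1 + 3 + 8 + 7 + 5) / 5 = 24/5 = 4.8

Step 2 — sample variances and covariances s[i,j] = (1/(n-1)) · Σ_k (x_{k,i} - mean_i) · (x_{k,j} - mean_j), with n-1 = 4:
  s[X_1,X_1] = ((-0.6)·(-0.6) + (2.4)·(2.4) + (-0.6)·(-0.6) + (-0.6)·(-0.6) + (-0.6)·(-0.6)) / 4 = 7.2/4 = 1.8
  s[X_1,X_2] = ((-0.6)·(-3.8) + (2.4)·(-1.8) + (-0.6)·(3.2) + (-0.6)·(2.2) + (-0.6)·(0.2)) / 4 = -5.4/4 = -1.35
  s[X_2,X_2] = ((-3.8)·(-3.8) + (-1.8)·(-1.8) + (3.2)·(3.2) + (2.2)·(2.2) + (0.2)·(0.2)) / 4 = 32.8/4 = 8.2
  Sample standard deviations s_i = √(s[i,i]):
  s(X_1) = √(1.8) = 1.3416
  s(X_2) = √(8.2) = 2.8636

Step 3 — r_{ij} = s_{ij} / (s_i · s_j):
  r[X_1,X_1] = 1 (diagonal).
  r[X_1,X_2] = -1.35 / (1.3416 · 2.8636) = -1.35 / 3.8419 = -0.3514
  r[X_2,X_2] = 1 (diagonal).

R is symmetric with unit diagonal. Assembling:

R = [[1, -0.3514],
 [-0.3514, 1]]


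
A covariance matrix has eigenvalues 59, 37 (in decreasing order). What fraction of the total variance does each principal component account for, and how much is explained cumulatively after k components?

Step 1 — total variance = trace(Sigma) = Σ λ_i = 59 + 37 = 96.

Step 2 — fraction explained by component i = λ_i / Σ λ:
  PC1: 59/96 = 0.6146
  PC2: 37/96 = 0.3854

Step 3 — cumulative fraction after k components = (λ_1 + ... + λ_k) / Σ λ:
  k = 1: 59/96 = 0.6146
  k = 2: (59 + 37)/96 = 96/96 = 1

Summary (fraction, with percent):

explained: PC1 0.6146 (61.46%), PC2 0.3854 (38.54%);  cumulative: 0.6146, 1


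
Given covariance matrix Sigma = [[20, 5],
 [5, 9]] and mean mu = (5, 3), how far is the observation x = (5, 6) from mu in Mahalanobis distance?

Step 1 — centre the observation: (x - mu) = (0, 3).

Step 2 — invert Sigma. det(Sigma) = 20·9 - (5)² = 155.
  Sigma^{-1} = (1/det) · [[d, -b], [-b, a]] = [[0.0581, -0.0323],
 [-0.0323, 0.129]].

Step 3 — form the quadratic (x - mu)^T · Sigma^{-1} · (x - mu):
  Sigma^{-1} · (x - mu) = (-0.0968, 0.3871).
  (x - mu)^T · [Sigma^{-1} · (x - mu)] = (0)·(-0.0968) + (3)·(0.3871) = 1.1613.

Step 4 — take square root: d = √(1.1613) ≈ 1.0776.

d(x, mu) = √(1.1613) ≈ 1.0776


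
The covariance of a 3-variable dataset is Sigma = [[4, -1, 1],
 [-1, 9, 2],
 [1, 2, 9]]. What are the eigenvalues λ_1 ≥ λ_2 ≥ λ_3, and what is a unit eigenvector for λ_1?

Step 1 — characteristic polynomial p(λ) = det(λI - Sigma) = λ³ - tr·λ² + c_1·λ - det, where tr = trace, c_1 = sum of the principal 2×2 minors, det = det(Sigma):
  tr = 4 + 9 + 9 = 22,
  c_1 = (4·9 - (-1)²) + (4·9 - (1)²) + (9·9 - (2)²) = 35 + 35 + 77 = 147,
  det = 4·(9·9 - (2)²) - (-1)·((-1)·9 - (2)·(1)) + (1)·((-1)·(2) - 9·(1)) = 4·(77) - (-1)·(-11) + (1)·(-11) = 286.
  So p(λ) = λ³ - 22λ² + 147λ - 286.
Step 2 — look for an integer root (rational root theorem: any rational root is an integer divisor of 286). Testing λ = 11:
  p(11) = 1331 - 2662 + 1617 - 286 = 0  ✓
  Dividing out (λ - 11): p(λ) = (λ - 11)(λ² - 11λ + 26).
Step 3 — remaining eigenvalues from the quadratic λ² - 11λ + 26 = 0:
  Δ = 11² - 4·26 = 121 - 104 = 17,  λ = (11 ± √17)/2 = (11 ± 4.1231)/2 ≈ 7.5616 or 3.4384.
  Sorted: λ_1 = 11,  λ_2 = 7.5616,  λ_3 = 3.4384  (check: sum = 22 = tr ✓).

Step 4 — unit eigenvector for λ_1 = 11: v spans the null space of (Sigma - λ_1 I), whose rows are
  r_1 = (-7, -1, 1),  r_2 = (-1, -2, 2),  r_3 = (1, 2, -2).
  v is orthogonal to every row, so take v ∝ r_1 × r_2 = ((-1)·(2) - (1)·(-2), (1)·(-1) - (-7)·(2), (-7)·(-2) - (-1)·(-1)) = (0, 13, 13).
  Rescale (divide by 13): u = (0, 1, 1).
  ||u|| = √((0)² + (1)² + (1)²) = √(2) ≈ 1.4142,  v_1 = u/||u|| ≈ (0, 0.7071, 0.7071) (||v_1|| = 1).

λ_1 = 11,  λ_2 = 7.5616,  λ_3 = 3.4384;  v_1 ≈ (0, 0.7071, 0.7071)


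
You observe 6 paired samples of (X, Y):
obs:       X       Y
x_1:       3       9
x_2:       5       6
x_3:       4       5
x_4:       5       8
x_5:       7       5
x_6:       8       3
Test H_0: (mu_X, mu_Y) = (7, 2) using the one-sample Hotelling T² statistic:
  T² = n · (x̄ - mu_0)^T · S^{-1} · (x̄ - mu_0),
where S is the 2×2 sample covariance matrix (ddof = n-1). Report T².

Step 1 — sample mean vector:
  mean(X) = (3 + 5 + 4 + 5 + 7 + 8) / 6 = 32/6 = 5.3333
  mean(Y) = (9 + 6 + 5 + 8 + 5 + 3) / 6 = 36/6 = 6
  x̄ = (5.3333, 6),  deviation x̄ - mu_0 = (5.3333, 6) - (7, 2) = (-1.6667, 4).

Step 2 — sample covariance matrix, S[i,j] = (1/(n-1)) · Σ_k (x_{k,i} - mean_i) · (x_{k,j} - mean_j), divisor n-1 = 5:
  S[X,X] = ((-2.3333)·(-2.3333) + (-0.3333)·(-0.3333) + (-1.3333)·(-1.3333) + (-0.3333)·(-0.3333) + (1.6667)·(1.6667) + (2.6667)·(2.6667)) / 5 = 17.3333/5 = 3.4667
  S[X,Y] = ((-2.3333)·(3) + (-0.3333)·(0) + (-1.3333)·(-1) + (-0.3333)·(2) + (1.6667)·(-1) + (2.6667)·(-3)) / 5 = -16/5 = -3.2
  S[Y,Y] = ((3)·(3) + (0)·(0) + (-1)·(-1) + (2)·(2) + (-1)·(-1) + (-3)·(-3)) / 5 = 24/5 = 4.8
  S = [[3.4667, -3.2],
 [-3.2, 4.8]].

Step 3 — invert S. det(S) = 3.4667·4.8 - (-3.2)² = 6.4.
  S^{-1} = (1/det) · [[d, -b], [-b, a]] = [[0.75, 0.5],
 [0.5, 0.5417]].

Step 4 — quadratic form (x̄ - mu_0)^T · S^{-1} · (x̄ - mu_0):
  S^{-1} · (x̄ - mu_0) = (0.75, 1.3333),
  (x̄ - mu_0)^T · [...] = (-1.6667)·(0.75) + (4)·(1.3333) = 4.0833.

Step 5 — scale by n: T² = 6 · 4.0833 = 24.5.

T² ≈ 24.5


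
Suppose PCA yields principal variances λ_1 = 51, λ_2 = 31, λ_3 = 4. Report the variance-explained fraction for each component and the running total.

Step 1 — total variance = trace(Sigma) = Σ λ_i = 51 + 31 + 4 = 86.

Step 2 — fraction explained by component i = λ_i / Σ λ:
  PC1: 51/86 = 0.593
  PC2: 31/86 = 0.3605
  PC3: 4/86 = 0.0465

Step 3 — cumulative fraction after k components = (λ_1 + ... + λ_k) / Σ λ:
  k = 1: 51/86 = 0.593
  k = 2: (51 + 31)/86 = 82/86 = 0.9535
  k = 3: (51 + 31 + 4)/86 = 86/86 = 1

Summary (fraction, with percent):

explained: PC1 0.593 (59.3%), PC2 0.3605 (36.05%), PC3 0.0465 (4.65%);  cumulative: 0.593, 0.9535, 1


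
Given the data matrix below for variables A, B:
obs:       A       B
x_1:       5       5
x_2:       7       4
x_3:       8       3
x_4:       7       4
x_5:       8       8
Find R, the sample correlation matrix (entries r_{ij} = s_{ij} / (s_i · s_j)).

Step 1 — column means:
  mean(A) = (5 + 7 + 8 + 7 + 8) / 5 = 35/5 = 7
  mean(B) = (5 + 4 + 3 + 4 + 8) / 5 = 24/5 = 4.8

Step 2 — sample variances and covariances s[i,j] = (1/(n-1)) · Σ_k (x_{k,i} - mean_i) · (x_{k,j} - mean_j), with n-1 = 4:
  s[A,A] = ((-2)·(-2) + (0)·(0) + (1)·(1) + (0)·(0) + (1)·(1)) / 4 = 6/4 = 1.5
  s[A,B] = ((-2)·(0.2) + (0)·(-0.8) + (1)·(-1.8) + (0)·(-0.8) + (1)·(3.2)) / 4 = 1/4 = 0.25
  s[B,B] = ((0.2)·(0.2) + (-0.8)·(-0.8) + (-1.8)·(-1.8) + (-0.8)·(-0.8) + (3.2)·(3.2)) / 4 = 14.8/4 = 3.7
  Sample standard deviations s_i = √(s[i,i]):
  s(A) = √(1.5) = 1.2247
  s(B) = √(3.7) = 1.9235

Step 3 — r_{ij} = s_{ij} / (s_i · s_j):
  r[A,A] = 1 (diagonal).
  r[A,B] = 0.25 / (1.2247 · 1.9235) = 0.25 / 2.3558 = 0.1061
  r[B,B] = 1 (diagonal).

R is symmetric with unit diagonal. Assembling:

R = [[1, 0.1061],
 [0.1061, 1]]


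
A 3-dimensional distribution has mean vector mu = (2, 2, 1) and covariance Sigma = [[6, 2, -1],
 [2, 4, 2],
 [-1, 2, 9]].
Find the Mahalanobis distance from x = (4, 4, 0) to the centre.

Step 1 — centre the observation: (x - mu) = (2, 2, -1).

Step 2 — invert Sigma (cofactor / det for 3×3, or solve directly):
  Sigma^{-1} = [[0.2222, -0.1389, 0.0556],
 [-0.1389, 0.3681, -0.0972],
 [0.0556, -0.0972, 0.1389]].

Step 3 — form the quadratic (x - mu)^T · Sigma^{-1} · (x - mu):
  Sigma^{-1} · (x - mu) = (0.1111, 0.5556, -0.2222).
  (x - mu)^T · [Sigma^{-1} · (x - mu)] = (2)·(0.1111) + (2)·(0.5556) + (-1)·(-0.2222) = 1.5556.

Step 4 — take square root: d = √(1.5556) ≈ 1.2472.

d(x, mu) = √(1.5556) ≈ 1.2472


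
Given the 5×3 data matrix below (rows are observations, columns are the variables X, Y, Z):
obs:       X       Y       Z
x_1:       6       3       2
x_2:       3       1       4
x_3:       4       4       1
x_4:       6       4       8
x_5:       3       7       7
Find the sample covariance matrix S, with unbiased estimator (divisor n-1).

Step 1 — column means:
  mean(X) = (6 + 3 + 4 + 6 + 3) / 5 = 22/5 = 4.4
  mean(Y) = (3 + 1 + 4 + 4 + 7) / 5 = 19/5 = 3.8
  mean(Z) = (2 + 4 + 1 + 8 + 7) / 5 = 22/5 = 4.4

Step 2 — sample covariance S[i,j] = (1/(n-1)) · Σ_k (x_{k,i} - mean_i) · (x_{k,j} - mean_j), with n-1 = 4.
  S[X,X] = ((1.6)·(1.6) + (-1.4)·(-1.4) + (-0.4)·(-0.4) + (1.6)·(1.6) + (-1.4)·(-1.4)) / 4 = 9.2/4 = 2.3
  S[X,Y] = ((1.6)·(-0.8) + (-1.4)·(-2.8) + (-0.4)·(0.2) + (1.6)·(0.2) + (-1.4)·(3.2)) / 4 = -1.6/4 = -0.4
  S[X,Z] = ((1.6)·(-2.4) + (-1.4)·(-0.4) + (-0.4)·(-3.4) + (1.6)·(3.6) + (-1.4)·(2.6)) / 4 = 0.2/4 = 0.05
  S[Y,Y] = ((-0.8)·(-0.8) + (-2.8)·(-2.8) + (0.2)·(0.2) + (0.2)·(0.2) + (3.2)·(3.2)) / 4 = 18.8/4 = 4.7
  S[Y,Z] = ((-0.8)·(-2.4) + (-2.8)·(-0.4) + (0.2)·(-3.4) + (0.2)·(3.6) + (3.2)·(2.6)) / 4 = 11.4/4 = 2.85
  S[Z,Z] = ((-2.4)·(-2.4) + (-0.4)·(-0.4) + (-3.4)·(-3.4) + (3.6)·(3.6) + (2.6)·(2.6)) / 4 = 37.2/4 = 9.3

S is symmetric (S[j,i] = S[i,j]). Assembling:

S = [[2.3, -0.4, 0.05],
 [-0.4, 4.7, 2.85],
 [0.05, 2.85, 9.3]]


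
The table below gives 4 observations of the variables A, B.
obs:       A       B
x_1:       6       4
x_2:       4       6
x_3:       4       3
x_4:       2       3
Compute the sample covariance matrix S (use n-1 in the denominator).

Step 1 — column means:
  mean(A) = (6 + 4 + 4 + 2) / 4 = 16/4 = 4
  mean(B) = (4 + 6 + 3 + 3) / 4 = 16/4 = 4

Step 2 — sample covariance S[i,j] = (1/(n-1)) · Σ_k (x_{k,i} - mean_i) · (x_{k,j} - mean_j), with n-1 = 3.
  S[A,A] = ((2)·(2) + (0)·(0) + (0)·(0) + (-2)·(-2)) / 3 = 8/3 = 2.6667
  S[A,B] = ((2)·(0) + (0)·(2) + (0)·(-1) + (-2)·(-1)) / 3 = 2/3 = 0.6667
  S[B,B] = ((0)·(0) + (2)·(2) + (-1)·(-1) + (-1)·(-1)) / 3 = 6/3 = 2

S is symmetric (S[j,i] = S[i,j]). Assembling:

S = [[2.6667, 0.6667],
 [0.6667, 2]]


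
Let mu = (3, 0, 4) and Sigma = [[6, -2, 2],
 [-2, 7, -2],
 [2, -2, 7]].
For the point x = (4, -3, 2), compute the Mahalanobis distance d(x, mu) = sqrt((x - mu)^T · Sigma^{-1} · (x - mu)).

Step 1 — centre the observation: (x - mu) = (1, -3, -2).

Step 2 — invert Sigma (cofactor / det for 3×3, or solve directly):
  Sigma^{-1} = [[0.1957, 0.0435, -0.0435],
 [0.0435, 0.1652, 0.0348],
 [-0.0435, 0.0348, 0.1652]].

Step 3 — form the quadratic (x - mu)^T · Sigma^{-1} · (x - mu):
  Sigma^{-1} · (x - mu) = (0.1522, -0.5217, -0.4783).
  (x - mu)^T · [Sigma^{-1} · (x - mu)] = (1)·(0.1522) + (-3)·(-0.5217) + (-2)·(-0.4783) = 2.6739.

Step 4 — take square root: d = √(2.6739) ≈ 1.6352.

d(x, mu) = √(2.6739) ≈ 1.6352


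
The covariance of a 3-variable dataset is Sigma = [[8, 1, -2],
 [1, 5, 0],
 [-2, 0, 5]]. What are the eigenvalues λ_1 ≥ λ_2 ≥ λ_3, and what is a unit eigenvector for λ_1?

Step 1 — characteristic polynomial p(λ) = det(λI - Sigma) = λ³ - tr·λ² + c_1·λ - det, where tr = trace, c_1 = sum of the principal 2×2 minors, det = det(Sigma):
  tr = 8 + 5 + 5 = 18,
  c_1 = (8·5 - (1)²) + (8·5 - (-2)²) + (5·5 - (0)²) = 39 + 36 + 25 = 100,
  det = 8·(5·5 - (0)²) - (1)·((1)·5 - (0)·(-2)) + (-2)·((1)·(0) - 5·(-2)) = 8·(25) - (1)·(5) + (-2)·(10) = 175.
  So p(λ) = λ³ - 18λ² + 100λ - 175.
Step 2 — look for an integer root (rational root theorem: any rational root is an integer divisor of 175). Testing λ = 5:
  p(5) = 125 - 450 + 500 - 175 = 0  ✓
  Dividing out (λ - 5): p(λ) = (λ - 5)(λ² - 13λ + 35).
Step 3 — remaining eigenvalues from the quadratic λ² - 13λ + 35 = 0:
  Δ = 13² - 4·35 = 169 - 140 = 29,  λ = (13 ± √29)/2 = (13 ± 5.3852)/2 ≈ 9.1926 or 3.8074.
  Sorted: λ_1 = 9.1926,  λ_2 = 5,  λ_3 = 3.8074  (check: sum = 18 = tr ✓).

Step 4 — unit eigenvector for λ_1 ≈ 9.1926: v spans the null space of (Sigma - λ_1 I), whose rows are
  r_1 = (-1.1926, 1, -2),  r_2 = (1, -4.1926, 0),  r_3 = (-2, 0, -4.1926).
  v is orthogonal to every row, so take v ∝ r_1 × r_2 = ((1)·(0) - (-2)·(-4.1926), (-2)·(1) - (-1.1926)·(0), (-1.1926)·(-4.1926) - (1)·(1)) ≈ (-8.3852, -2, 4).
  Rescale (multiply by -1 so the first nonzero entry is positive): u = (8.3852, 2, -4).
  ||u|| = √((8.3852)² + (2)² + (-4)²) = √(90.311) ≈ 9.5032,  v_1 = u/||u|| ≈ (0.8824, 0.2105, -0.4209) (||v_1|| = 1).

λ_1 = 9.1926,  λ_2 = 5,  λ_3 = 3.8074;  v_1 ≈ (0.8824, 0.2105, -0.4209)


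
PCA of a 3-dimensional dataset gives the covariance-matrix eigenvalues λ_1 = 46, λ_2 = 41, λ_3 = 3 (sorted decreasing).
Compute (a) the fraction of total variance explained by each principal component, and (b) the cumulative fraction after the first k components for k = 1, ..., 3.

Step 1 — total variance = trace(Sigma) = Σ λ_i = 46 + 41 + 3 = 90.

Step 2 — fraction explained by component i = λ_i / Σ λ:
  PC1: 46/90 = 0.5111
  PC2: 41/90 = 0.4556
  PC3: 3/90 = 0.0333

Step 3 — cumulative fraction after k components = (λ_1 + ... + λ_k) / Σ λ:
  k = 1: 46/90 = 0.5111
  k = 2: (46 + 41)/90 = 87/90 = 0.9667
  k = 3: (46 + 41 + 3)/90 = 90/90 = 1

Summary (fraction, with percent):

explained: PC1 0.5111 (51.11%), PC2 0.4556 (45.56%), PC3 0.0333 (3.33%);  cumulative: 0.5111, 0.9667, 1


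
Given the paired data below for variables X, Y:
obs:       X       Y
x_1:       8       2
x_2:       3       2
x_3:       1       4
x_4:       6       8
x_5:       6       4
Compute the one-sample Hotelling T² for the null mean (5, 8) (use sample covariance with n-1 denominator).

Step 1 — sample mean vector:
  mean(X) = (8 + 3 + 1 + 6 + 6) / 5 = 24/5 = 4.8
  mean(Y) = (2 + 2 + 4 + 8 + 4) / 5 = 20/5 = 4
  x̄ = (4.8, 4),  deviation x̄ - mu_0 = (4.8, 4) - (5, 8) = (-0.2, -4).

Step 2 — sample covariance matrix, S[i,j] = (1/(n-1)) · Σ_k (x_{k,i} - mean_i) · (x_{k,j} - mean_j), divisor n-1 = 4:
  S[X,X] = ((3.2)·(3.2) + (-1.8)·(-1.8) + (-3.8)·(-3.8) + (1.2)·(1.2) + (1.2)·(1.2)) / 4 = 30.8/4 = 7.7
  S[X,Y] = ((3.2)·(-2) + (-1.8)·(-2) + (-3.8)·(0) + (1.2)·(4) + (1.2)·(0)) / 4 = 2/4 = 0.5
  S[Y,Y] = ((-2)·(-2) + (-2)·(-2) + (0)·(0) + (4)·(4) + (0)·(0)) / 4 = 24/4 = 6
  S = [[7.7, 0.5],
 [0.5, 6]].

Step 3 — invert S. det(S) = 7.7·6 - (0.5)² = 45.95.
  S^{-1} = (1/det) · [[d, -b], [-b, a]] = [[0.1306, -0.0109],
 [-0.0109, 0.1676]].

Step 4 — quadratic form (x̄ - mu_0)^T · S^{-1} · (x̄ - mu_0):
  S^{-1} · (x̄ - mu_0) = (0.0174, -0.6681),
  (x̄ - mu_0)^T · [...] = (-0.2)·(0.0174) + (-4)·(-0.6681) = 2.669.

Step 5 — scale by n: T² = 5 · 2.669 = 13.3449.

T² ≈ 13.3449


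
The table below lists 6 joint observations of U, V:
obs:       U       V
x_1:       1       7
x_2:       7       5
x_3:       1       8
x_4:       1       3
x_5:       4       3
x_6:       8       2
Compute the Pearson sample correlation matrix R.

Step 1 — column means:
  mean(U) = (1 + 7 + 1 + 1 + 4 + 8) / 6 = 22/6 = 3.6667
  mean(V) = (7 + 5 + 8 + 3 + 3 + 2) / 6 = 28/6 = 4.6667

Step 2 — sample variances and covariances s[i,j] = (1/(n-1)) · Σ_k (x_{k,i} - mean_i) · (x_{k,j} - mean_j), with n-1 = 5:
  s[U,U] = ((-2.6667)·(-2.6667) + (3.3333)·(3.3333) + (-2.6667)·(-2.6667) + (-2.6667)·(-2.6667) + (0.3333)·(0.3333) + (4.3333)·(4.3333)) / 5 = 51.3333/5 = 10.2667
  s[U,V] = ((-2.6667)·(2.3333) + (3.3333)·(0.3333) + (-2.6667)·(3.3333) + (-2.6667)·(-1.6667) + (0.3333)·(-1.6667) + (4.3333)·(-2.6667)) / 5 = -21.6667/5 = -4.3333
  s[V,V] = ((2.3333)·(2.3333) + (0.3333)·(0.3333) + (3.3333)·(3.3333) + (-1.6667)·(-1.6667) + (-1.6667)·(-1.6667) + (-2.6667)·(-2.6667)) / 5 = 29.3333/5 = 5.8667
  Sample standard deviations s_i = √(s[i,i]):
  s(U) = √(10.2667) = 3.2042
  s(V) = √(5.8667) = 2.4221

Step 3 — r_{ij} = s_{ij} / (s_i · s_j):
  r[U,U] = 1 (diagonal).
  r[U,V] = -4.3333 / (3.2042 · 2.4221) = -4.3333 / 7.7609 = -0.5584
  r[V,V] = 1 (diagonal).

R is symmetric with unit diagonal. Assembling:

R = [[1, -0.5584],
 [-0.5584, 1]]


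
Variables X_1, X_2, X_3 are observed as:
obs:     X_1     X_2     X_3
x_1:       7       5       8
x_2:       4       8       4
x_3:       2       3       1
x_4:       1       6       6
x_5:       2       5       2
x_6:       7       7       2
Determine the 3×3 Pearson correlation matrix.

Step 1 — column means:
  mean(X_1) = (7 + 4 + 2 + 1 + 2 + 7) / 6 = 23/6 = 3.8333
  mean(X_2) = (5 + 8 + 3 + 6 + 5 + 7) / 6 = 34/6 = 5.6667
  mean(X_3) = (8 + 4 + 1 + 6 + 2 + 2) / 6 = 23/6 = 3.8333

Step 2 — sample variances and covariances s[i,j] = (1/(n-1)) · Σ_k (x_{k,i} - mean_i) · (x_{k,j} - mean_j), with n-1 = 5:
  s[X_1,X_1] = ((3.1667)·(3.1667) + (0.1667)·(0.1667) + (-1.8333)·(-1.8333) + (-2.8333)·(-2.8333) + (-1.8333)·(-1.8333) + (3.1667)·(3.1667)) / 5 = 34.8333/5 = 6.9667
  s[X_1,X_2] = ((3.1667)·(-0.6667) + (0.1667)·(2.3333) + (-1.8333)·(-2.6667) + (-2.8333)·(0.3333) + (-1.8333)·(-0.6667) + (3.1667)·(1.3333)) / 5 = 7.6667/5 = 1.5333
  s[X_1,X_3] = ((3.1667)·(4.1667) + (0.1667)·(0.1667) + (-1.8333)·(-2.8333) + (-2.8333)·(2.1667) + (-1.8333)·(-1.8333) + (3.1667)·(-1.8333)) / 5 = 9.8333/5 = 1.9667
  s[X_2,X_2] = ((-0.6667)·(-0.6667) + (2.3333)·(2.3333) + (-2.6667)·(-2.6667) + (0.3333)·(0.3333) + (-0.6667)·(-0.6667) + (1.3333)·(1.3333)) / 5 = 15.3333/5 = 3.0667
  s[X_2,X_3] = ((-0.6667)·(4.1667) + (2.3333)·(0.1667) + (-2.6667)·(-2.8333) + (0.3333)·(2.1667) + (-0.6667)·(-1.8333) + (1.3333)·(-1.8333)) / 5 = 4.6667/5 = 0.9333
  s[X_3,X_3] = ((4.1667)·(4.1667) + (0.1667)·(0.1667) + (-2.8333)·(-2.8333) + (2.1667)·(2.1667) + (-1.8333)·(-1.8333) + (-1.8333)·(-1.8333)) / 5 = 36.8333/5 = 7.3667
  Sample standard deviations s_i = √(s[i,i]):
  s(X_1) = √(6.9667) = 2.6394
  s(X_2) = √(3.0667) = 1.7512
  s(X_3) = √(7.3667) = 2.7142

Step 3 — r_{ij} = s_{ij} / (s_i · s_j):
  r[X_1,X_1] = 1 (diagonal).
  r[X_1,X_2] = 1.5333 / (2.6394 · 1.7512) = 1.5333 / 4.6222 = 0.3317
  r[X_1,X_3] = 1.9667 / (2.6394 · 2.7142) = 1.9667 / 7.1639 = 0.2745
  r[X_2,X_2] = 1 (diagonal).
  r[X_2,X_3] = 0.9333 / (1.7512 · 2.7142) = 0.9333 / 4.753 = 0.1964
  r[X_3,X_3] = 1 (diagonal).

R is symmetric with unit diagonal. Assembling:

R = [[1, 0.3317, 0.2745],
 [0.3317, 1, 0.1964],
 [0.2745, 0.1964, 1]]


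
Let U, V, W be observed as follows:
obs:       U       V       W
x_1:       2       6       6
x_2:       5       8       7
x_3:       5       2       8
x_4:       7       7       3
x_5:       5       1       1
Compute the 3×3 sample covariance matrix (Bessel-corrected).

Step 1 — column means:
  mean(U) = (2 + 5 + 5 + 7 + 5) / 5 = 24/5 = 4.8
  mean(V) = (6 + 8 + 2 + 7 + 1) / 5 = 24/5 = 4.8
  mean(W) = (6 + 7 + 8 + 3 + 1) / 5 = 25/5 = 5

Step 2 — sample covariance S[i,j] = (1/(n-1)) · Σ_k (x_{k,i} - mean_i) · (x_{k,j} - mean_j), with n-1 = 4.
  S[U,U] = ((-2.8)·(-2.8) + (0.2)·(0.2) + (0.2)·(0.2) + (2.2)·(2.2) + (0.2)·(0.2)) / 4 = 12.8/4 = 3.2
  S[U,V] = ((-2.8)·(1.2) + (0.2)·(3.2) + (0.2)·(-2.8) + (2.2)·(2.2) + (0.2)·(-3.8)) / 4 = 0.8/4 = 0.2
  S[U,W] = ((-2.8)·(1) + (0.2)·(2) + (0.2)·(3) + (2.2)·(-2) + (0.2)·(-4)) / 4 = -7/4 = -1.75
  S[V,V] = ((1.2)·(1.2) + (3.2)·(3.2) + (-2.8)·(-2.8) + (2.2)·(2.2) + (-3.8)·(-3.8)) / 4 = 38.8/4 = 9.7
  S[V,W] = ((1.2)·(1) + (3.2)·(2) + (-2.8)·(3) + (2.2)·(-2) + (-3.8)·(-4)) / 4 = 10/4 = 2.5
  S[W,W] = ((1)·(1) + (2)·(2) + (3)·(3) + (-2)·(-2) + (-4)·(-4)) / 4 = 34/4 = 8.5

S is symmetric (S[j,i] = S[i,j]). Assembling:

S = [[3.2, 0.2, -1.75],
 [0.2, 9.7, 2.5],
 [-1.75, 2.5, 8.5]]


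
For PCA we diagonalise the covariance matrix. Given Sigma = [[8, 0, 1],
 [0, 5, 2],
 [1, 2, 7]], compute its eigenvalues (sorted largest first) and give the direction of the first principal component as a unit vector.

Step 1 — characteristic polynomial p(λ) = det(λI - Sigma) = λ³ - tr·λ² + c_1·λ - det, where tr = trace, c_1 = sum of the principal 2×2 minors, det = det(Sigma):
  tr = 8 + 5 + 7 = 20,
  c_1 = (8·5 - (0)²) + (8·7 - (1)²) + (5·7 - (2)²) = 40 + 55 + 31 = 126,
  det = 8·(5·7 - (2)²) - (0)·((0)·7 - (2)·(1)) + (1)·((0)·(2) - 5·(1)) = 8·(31) - (0)·(-2) + (1)·(-5) = 243.
  So p(λ) = λ³ - 20λ² + 126λ - 243.
Step 2 — look for an integer root (rational root theorem: any rational root is an integer divisor of 243). Testing λ = 9:
  p(9) = 729 - 1620 + 1134 - 243 = 0  ✓
  Dividing out (λ - 9): p(λ) = (λ - 9)(λ² - 11λ + 27).
Step 3 — remaining eigenvalues from the quadratic λ² - 11λ + 27 = 0:
  Δ = 11² - 4·27 = 121 - 108 = 13,  λ = (11 ± √13)/2 = (11 ± 3.6056)/2 ≈ 7.3028 or 3.6972.
  Sorted: λ_1 = 9,  λ_2 = 7.3028,  λ_3 = 3.6972  (check: sum = 20 = tr ✓).

Step 4 — unit eigenvector for λ_1 = 9: v spans the null space of (Sigma - λ_1 I), whose rows are
  r_1 = (-1, 0, 1),  r_2 = (0, -4, 2),  r_3 = (1, 2, -2).
  v is orthogonal to every row, so take v ∝ r_1 × r_2 = ((0)·(2) - (1)·(-4), (1)·(0) - (-1)·(2), (-1)·(-4) - (0)·(0)) = (4, 2, 4).
  Rescale (divide by 2): u = (2, 1, 2).
  ||u|| = √((2)² + (1)² + (2)²) = √(9) = 3,  v_1 = u/||u|| ≈ (0.6667, 0.3333, 0.6667) (||v_1|| = 1).

λ_1 = 9,  λ_2 = 7.3028,  λ_3 = 3.6972;  v_1 ≈ (0.6667, 0.3333, 0.6667)


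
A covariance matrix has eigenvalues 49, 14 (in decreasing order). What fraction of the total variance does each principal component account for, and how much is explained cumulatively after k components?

Step 1 — total variance = trace(Sigma) = Σ λ_i = 49 + 14 = 63.

Step 2 — fraction explained by component i = λ_i / Σ λ:
  PC1: 49/63 = 0.7778
  PC2: 14/63 = 0.2222

Step 3 — cumulative fraction after k components = (λ_1 + ... + λ_k) / Σ λ:
  k = 1: 49/63 = 0.7778
  k = 2: (49 + 14)/63 = 63/63 = 1

Summary (fraction, with percent):

explained: PC1 0.7778 (77.78%), PC2 0.2222 (22.22%);  cumulative: 0.7778, 1


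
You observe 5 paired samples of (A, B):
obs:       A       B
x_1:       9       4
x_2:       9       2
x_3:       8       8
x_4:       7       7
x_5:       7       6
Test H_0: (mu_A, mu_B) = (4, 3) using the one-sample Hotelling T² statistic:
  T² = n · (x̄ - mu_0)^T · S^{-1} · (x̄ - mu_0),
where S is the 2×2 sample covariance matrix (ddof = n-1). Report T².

Step 1 — sample mean vector:
  mean(A) = (9 + 9 + 8 + 7 + 7) / 5 = 40/5 = 8
  mean(B) = (4 + 2 + 8 + 7 + 6) / 5 = 27/5 = 5.4
  x̄ = (8, 5.4),  deviation x̄ - mu_0 = (8, 5.4) - (4, 3) = (4, 2.4).

Step 2 — sample covariance matrix, S[i,j] = (1/(n-1)) · Σ_k (x_{k,i} - mean_i) · (x_{k,j} - mean_j), divisor n-1 = 4:
  S[A,A] = ((1)·(1) + (1)·(1) + (0)·(0) + (-1)·(-1) + (-1)·(-1)) / 4 = 4/4 = 1
  S[A,B] = ((1)·(-1.4) + (1)·(-3.4) + (0)·(2.6) + (-1)·(1.6) + (-1)·(0.6)) / 4 = -7/4 = -1.75
  S[B,B] = ((-1.4)·(-1.4) + (-3.4)·(-3.4) + (2.6)·(2.6) + (1.6)·(1.6) + (0.6)·(0.6)) / 4 = 23.2/4 = 5.8
  S = [[1, -1.75],
 [-1.75, 5.8]].

Step 3 — invert S. det(S) = 1·5.8 - (-1.75)² = 2.7375.
  S^{-1} = (1/det) · [[d, -b], [-b, a]] = [[2.1187, 0.6393],
 [0.6393, 0.3653]].

Step 4 — quadratic form (x̄ - mu_0)^T · S^{-1} · (x̄ - mu_0):
  S^{-1} · (x̄ - mu_0) = (10.0091, 3.4338),
  (x̄ - mu_0)^T · [...] = (4)·(10.0091) + (2.4)·(3.4338) = 48.2776.

Step 5 — scale by n: T² = 5 · 48.2776 = 241.3881.

T² ≈ 241.3881


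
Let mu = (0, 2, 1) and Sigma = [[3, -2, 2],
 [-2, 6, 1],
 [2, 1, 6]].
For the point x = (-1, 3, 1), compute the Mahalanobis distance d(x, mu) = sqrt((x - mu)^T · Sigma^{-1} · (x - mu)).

Step 1 — centre the observation: (x - mu) = (-1, 1, 0).

Step 2 — invert Sigma (cofactor / det for 3×3, or solve directly):
  Sigma^{-1} = [[0.7143, 0.2857, -0.2857],
 [0.2857, 0.2857, -0.1429],
 [-0.2857, -0.1429, 0.2857]].

Step 3 — form the quadratic (x - mu)^T · Sigma^{-1} · (x - mu):
  Sigma^{-1} · (x - mu) = (-0.4286, 0, 0.1429).
  (x - mu)^T · [Sigma^{-1} · (x - mu)] = (-1)·(-0.4286) + (1)·(0) + (0)·(0.1429) = 0.4286.

Step 4 — take square root: d = √(0.4286) ≈ 0.6547.

d(x, mu) = √(0.4286) ≈ 0.6547


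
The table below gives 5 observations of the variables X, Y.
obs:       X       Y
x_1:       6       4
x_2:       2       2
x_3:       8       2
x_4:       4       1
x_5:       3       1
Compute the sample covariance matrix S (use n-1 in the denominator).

Step 1 — column means:
  mean(X) = (6 + 2 + 8 + 4 + 3) / 5 = 23/5 = 4.6
  mean(Y) = (4 + 2 + 2 + 1 + 1) / 5 = 10/5 = 2

Step 2 — sample covariance S[i,j] = (1/(n-1)) · Σ_k (x_{k,i} - mean_i) · (x_{k,j} - mean_j), with n-1 = 4.
  S[X,X] = ((1.4)·(1.4) + (-2.6)·(-2.6) + (3.4)·(3.4) + (-0.6)·(-0.6) + (-1.6)·(-1.6)) / 4 = 23.2/4 = 5.8
  S[X,Y] = ((1.4)·(2) + (-2.6)·(0) + (3.4)·(0) + (-0.6)·(-1) + (-1.6)·(-1)) / 4 = 5/4 = 1.25
  S[Y,Y] = ((2)·(2) + (0)·(0) + (0)·(0) + (-1)·(-1) + (-1)·(-1)) / 4 = 6/4 = 1.5

S is symmetric (S[j,i] = S[i,j]). Assembling:

S = [[5.8, 1.25],
 [1.25, 1.5]]


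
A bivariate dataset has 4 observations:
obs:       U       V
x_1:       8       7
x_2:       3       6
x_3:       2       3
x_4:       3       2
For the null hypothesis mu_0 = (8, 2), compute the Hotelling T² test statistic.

Step 1 — sample mean vector:
  mean(U) = (8 + 3 + 2 + 3) / 4 = 16/4 = 4
  mean(V) = (7 + 6 + 3 + 2) / 4 = 18/4 = 4.5
  x̄ = (4, 4.5),  deviation x̄ - mu_0 = (4, 4.5) - (8, 2) = (-4, 2.5).

Step 2 — sample covariance matrix, S[i,j] = (1/(n-1)) · Σ_k (x_{k,i} - mean_i) · (x_{k,j} - mean_j), divisor n-1 = 3:
  S[U,U] = ((4)·(4) + (-1)·(-1) + (-2)·(-2) + (-1)·(-1)) / 3 = 22/3 = 7.3333
  S[U,V] = ((4)·(2.5) + (-1)·(1.5) + (-2)·(-1.5) + (-1)·(-2.5)) / 3 = 14/3 = 4.6667
  S[V,V] = ((2.5)·(2.5) + (1.5)·(1.5) + (-1.5)·(-1.5) + (-2.5)·(-2.5)) / 3 = 17/3 = 5.6667
  S = [[7.3333, 4.6667],
 [4.6667, 5.6667]].

Step 3 — invert S. det(S) = 7.3333·5.6667 - (4.6667)² = 19.7778.
  S^{-1} = (1/det) · [[d, -b], [-b, a]] = [[0.2865, -0.236],
 [-0.236, 0.3708]].

Step 4 — quadratic form (x̄ - mu_0)^T · S^{-1} · (x̄ - mu_0):
  S^{-1} · (x̄ - mu_0) = (-1.736, 1.8708),
  (x̄ - mu_0)^T · [...] = (-4)·(-1.736) + (2.5)·(1.8708) = 11.6208.

Step 5 — scale by n: T² = 4 · 11.6208 = 46.4831.

T² ≈ 46.4831


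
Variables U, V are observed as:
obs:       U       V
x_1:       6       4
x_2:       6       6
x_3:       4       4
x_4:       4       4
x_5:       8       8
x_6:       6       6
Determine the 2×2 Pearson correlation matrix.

Step 1 — column means:
  mean(U) = (6 + 6 + 4 + 4 + 8 + 6) / 6 = 34/6 = 5.6667
  mean(V) = (4 + 6 + 4 + 4 + 8 + 6) / 6 = 32/6 = 5.3333

Step 2 — sample variances and covariances s[i,j] = (1/(n-1)) · Σ_k (x_{k,i} - mean_i) · (x_{k,j} - mean_j), with n-1 = 5:
  s[U,U] = ((0.3333)·(0.3333) + (0.3333)·(0.3333) + (-1.6667)·(-1.6667) + (-1.6667)·(-1.6667) + (2.3333)·(2.3333) + (0.3333)·(0.3333)) / 5 = 11.3333/5 = 2.2667
  s[U,V] = ((0.3333)·(-1.3333) + (0.3333)·(0.6667) + (-1.6667)·(-1.3333) + (-1.6667)·(-1.3333) + (2.3333)·(2.6667) + (0.3333)·(0.6667)) / 5 = 10.6667/5 = 2.1333
  s[V,V] = ((-1.3333)·(-1.3333) + (0.6667)·(0.6667) + (-1.3333)·(-1.3333) + (-1.3333)·(-1.3333) + (2.6667)·(2.6667) + (0.6667)·(0.6667)) / 5 = 13.3333/5 = 2.6667
  Sample standard deviations s_i = √(s[i,i]):
  s(U) = √(2.2667) = 1.5055
  s(V) = √(2.6667) = 1.633

Step 3 — r_{ij} = s_{ij} / (s_i · s_j):
  r[U,U] = 1 (diagonal).
  r[U,V] = 2.1333 / (1.5055 · 1.633) = 2.1333 / 2.4585 = 0.8677
  r[V,V] = 1 (diagonal).

R is symmetric with unit diagonal. Assembling:

R = [[1, 0.8677],
 [0.8677, 1]]


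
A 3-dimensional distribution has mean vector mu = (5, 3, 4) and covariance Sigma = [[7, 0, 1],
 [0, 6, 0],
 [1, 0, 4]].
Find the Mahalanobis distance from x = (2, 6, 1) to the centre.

Step 1 — centre the observation: (x - mu) = (-3, 3, -3).

Step 2 — invert Sigma (cofactor / det for 3×3, or solve directly):
  Sigma^{-1} = [[0.1481, 0, -0.037],
 [0, 0.1667, 0],
 [-0.037, 0, 0.2593]].

Step 3 — form the quadratic (x - mu)^T · Sigma^{-1} · (x - mu):
  Sigma^{-1} · (x - mu) = (-0.3333, 0.5, -0.6667).
  (x - mu)^T · [Sigma^{-1} · (x - mu)] = (-3)·(-0.3333) + (3)·(0.5) + (-3)·(-0.6667) = 4.5.

Step 4 — take square root: d = √(4.5) ≈ 2.1213.

d(x, mu) = √(4.5) ≈ 2.1213


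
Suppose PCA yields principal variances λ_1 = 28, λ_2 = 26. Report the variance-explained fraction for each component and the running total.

Step 1 — total variance = trace(Sigma) = Σ λ_i = 28 + 26 = 54.

Step 2 — fraction explained by component i = λ_i / Σ λ:
  PC1: 28/54 = 0.5185
  PC2: 26/54 = 0.4815

Step 3 — cumulative fraction after k components = (λ_1 + ... + λ_k) / Σ λ:
  k = 1: 28/54 = 0.5185
  k = 2: (28 + 26)/54 = 54/54 = 1

Summary (fraction, with percent):

explained: PC1 0.5185 (51.85%), PC2 0.4815 (48.15%);  cumulative: 0.5185, 1


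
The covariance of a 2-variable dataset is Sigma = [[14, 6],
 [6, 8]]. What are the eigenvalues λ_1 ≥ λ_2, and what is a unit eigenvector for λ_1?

Step 1 — characteristic polynomial of 2×2 Sigma:
  det(Sigma - λI) = λ² - trace · λ + det = 0.
  trace = 14 + 8 = 22, det = 14·8 - (6)² = 76.
Step 2 — discriminant:
  Δ = trace² - 4·det = 484 - 304 = 180.
Step 3 — eigenvalues:
  λ = (trace ± √Δ)/2 = (22 ± 13.4164)/2,
  λ_1 = 17.7082,  λ_2 = 4.2918.

Step 4 — unit eigenvector for λ_1: solve (Sigma - λ_1 I)v = 0. First row:
  (14 - 17.7082)·v_x + (6)·v_y = 0, i.e. (-3.7082)·v_x + (6)·v_y = 0,
  so v ∝ (b, λ_1 - a) = (6, 3.7082) = u.
  ||u|| = √((6)² + (3.7082)²) = √(49.7508) ≈ 7.0534,
  v_1 = u/||u|| ≈ (0.8507, 0.5257) (||v_1|| = 1).

λ_1 = 17.7082,  λ_2 = 4.2918;  v_1 ≈ (0.8507, 0.5257)


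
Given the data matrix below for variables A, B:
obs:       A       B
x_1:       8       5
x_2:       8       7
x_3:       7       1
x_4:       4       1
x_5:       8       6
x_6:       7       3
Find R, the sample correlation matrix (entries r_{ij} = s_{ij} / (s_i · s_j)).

Step 1 — column means:
  mean(A) = (8 + 8 + 7 + 4 + 8 + 7) / 6 = 42/6 = 7
  mean(B) = (5 + 7 + 1 + 1 + 6 + 3) / 6 = 23/6 = 3.8333

Step 2 — sample variances and covariances s[i,j] = (1/(n-1)) · Σ_k (x_{k,i} - mean_i) · (x_{k,j} - mean_j), with n-1 = 5:
  s[A,A] = ((1)·(1) + (1)·(1) + (0)·(0) + (-3)·(-3) + (1)·(1) + (0)·(0)) / 5 = 12/5 = 2.4
  s[A,B] = ((1)·(1.1667) + (1)·(3.1667) + (0)·(-2.8333) + (-3)·(-2.8333) + (1)·(2.1667) + (0)·(-0.8333)) / 5 = 15/5 = 3
  s[B,B] = ((1.1667)·(1.1667) + (3.1667)·(3.1667) + (-2.8333)·(-2.8333) + (-2.8333)·(-2.8333) + (2.1667)·(2.1667) + (-0.8333)·(-0.8333)) / 5 = 32.8333/5 = 6.5667
  Sample standard deviations s_i = √(s[i,i]):
  s(A) = √(2.4) = 1.5492
  s(B) = √(6.5667) = 2.5626

Step 3 — r_{ij} = s_{ij} / (s_i · s_j):
  r[A,A] = 1 (diagonal).
  r[A,B] = 3 / (1.5492 · 2.5626) = 3 / 3.9699 = 0.7557
  r[B,B] = 1 (diagonal).

R is symmetric with unit diagonal. Assembling:

R = [[1, 0.7557],
 [0.7557, 1]]


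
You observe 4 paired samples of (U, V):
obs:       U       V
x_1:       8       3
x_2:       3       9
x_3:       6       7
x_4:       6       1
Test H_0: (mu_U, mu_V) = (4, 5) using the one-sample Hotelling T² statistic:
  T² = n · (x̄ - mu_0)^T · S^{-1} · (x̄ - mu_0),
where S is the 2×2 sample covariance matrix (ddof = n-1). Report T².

Step 1 — sample mean vector:
  mean(U) = (8 + 3 + 6 + 6) / 4 = 23/4 = 5.75
  mean(V) = (3 + 9 + 7 + 1) / 4 = 20/4 = 5
  x̄ = (5.75, 5),  deviation x̄ - mu_0 = (5.75, 5) - (4, 5) = (1.75, 0).

Step 2 — sample covariance matrix, S[i,j] = (1/(n-1)) · Σ_k (x_{k,i} - mean_i) · (x_{k,j} - mean_j), divisor n-1 = 3:
  S[U,U] = ((2.25)·(2.25) + (-2.75)·(-2.75) + (0.25)·(0.25) + (0.25)·(0.25)) / 3 = 12.75/3 = 4.25
  S[U,V] = ((2.25)·(-2) + (-2.75)·(4) + (0.25)·(2) + (0.25)·(-4)) / 3 = -16/3 = -5.3333
  S[V,V] = ((-2)·(-2) + (4)·(4) + (2)·(2) + (-4)·(-4)) / 3 = 40/3 = 13.3333
  S = [[4.25, -5.3333],
 [-5.3333, 13.3333]].

Step 3 — invert S. det(S) = 4.25·13.3333 - (-5.3333)² = 28.2222.
  S^{-1} = (1/det) · [[d, -b], [-b, a]] = [[0.4724, 0.189],
 [0.189, 0.1506]].

Step 4 — quadratic form (x̄ - mu_0)^T · S^{-1} · (x̄ - mu_0):
  S^{-1} · (x̄ - mu_0) = (0.8268, 0.3307),
  (x̄ - mu_0)^T · [...] = (1.75)·(0.8268) + (0)·(0.3307) = 1.4469.

Step 5 — scale by n: T² = 4 · 1.4469 = 5.7874.

T² ≈ 5.7874
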